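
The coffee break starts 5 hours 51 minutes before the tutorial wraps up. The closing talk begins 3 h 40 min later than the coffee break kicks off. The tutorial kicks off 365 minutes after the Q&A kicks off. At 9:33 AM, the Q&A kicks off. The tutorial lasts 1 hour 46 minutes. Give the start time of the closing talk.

The tutorial starts at 9:33 AM + 365 min = 3:38 PM.
The tutorial ends at 3:38 PM + 106 min = 5:24 PM.
The coffee break starts at 5:24 PM − 351 min = 11:33 AM.
The closing talk starts at 11:33 AM + 220 min = 3:13 PM.

3:13 PM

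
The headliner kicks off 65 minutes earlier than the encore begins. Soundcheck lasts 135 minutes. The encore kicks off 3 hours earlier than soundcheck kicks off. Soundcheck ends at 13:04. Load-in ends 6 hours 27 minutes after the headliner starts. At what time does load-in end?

Soundcheck starts at 13:04 − 135 min = 10:49.
The encore starts at 10:49 − 180 min = 07:49.
The headliner starts at 07:49 − 65 min = 06:44.
Load-in ends at 06:44 + 387 min = 13:11.

13:11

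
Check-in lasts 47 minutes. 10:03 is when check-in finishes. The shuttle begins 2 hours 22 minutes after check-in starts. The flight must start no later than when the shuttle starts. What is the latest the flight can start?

Check-in starts at 10:03 − 47 min = 09:16.
The shuttle starts at 09:16 + 142 min = 11:38.
The flight is bounded by the shuttle, so the latest it can start is 11:38.

11:38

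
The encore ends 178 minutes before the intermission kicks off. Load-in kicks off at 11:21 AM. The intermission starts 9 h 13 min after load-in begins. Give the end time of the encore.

5:36 PM

The intermission starts at 11:21 AM + 553 min = 8:34 PM.
The encore ends at 8:34 PM − 178 min = 5:36 PM.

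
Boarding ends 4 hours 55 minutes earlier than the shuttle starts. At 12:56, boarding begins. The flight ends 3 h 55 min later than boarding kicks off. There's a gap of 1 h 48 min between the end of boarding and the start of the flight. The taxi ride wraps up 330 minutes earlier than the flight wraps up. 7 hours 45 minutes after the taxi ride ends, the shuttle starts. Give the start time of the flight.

15:59

The flight ends at 12:56 + 235 min = 16:51.
The taxi ride ends at 16:51 − 330 min = 11:21.
The shuttle starts at 11:21 + 465 min = 19:06.
Boarding ends at 19:06 − 295 min = 14:11.
The flight starts at 14:11 + 108 min = 15:59.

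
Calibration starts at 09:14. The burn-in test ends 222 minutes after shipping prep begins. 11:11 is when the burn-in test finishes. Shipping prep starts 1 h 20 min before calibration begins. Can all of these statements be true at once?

No

Shipping prep starts at 09:14 − 80 min = 07:54.
The burn-in test ends at 07:54 + 222 min = 11:36.
But the burn-in test is also said to end at 11:11 — a 25-minute conflict.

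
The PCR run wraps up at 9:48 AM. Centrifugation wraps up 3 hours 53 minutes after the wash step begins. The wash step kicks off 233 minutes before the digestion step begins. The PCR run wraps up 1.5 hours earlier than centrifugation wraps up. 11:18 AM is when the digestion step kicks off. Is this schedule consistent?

Yes

The wash step starts at 11:18 AM − 233 min = 7:25 AM.
Centrifugation ends at 7:25 AM + 233 min = 11:18 AM.
The PCR run ends at 11:18 AM − 90 min = 9:48 AM.
That matches the stated 9:48 AM, so the schedule is consistent.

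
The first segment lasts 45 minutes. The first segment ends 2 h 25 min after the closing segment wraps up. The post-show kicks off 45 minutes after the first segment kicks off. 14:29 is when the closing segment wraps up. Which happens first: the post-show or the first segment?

The first segment ends at 14:29 + 145 min = 16:54.
The first segment starts at 16:54 − 45 min = 16:09.
The post-show starts at 16:09 + 45 min = 16:54.
The post-show starts at 16:54 and the first segment starts at 16:09, so the first segment is first.

the first segment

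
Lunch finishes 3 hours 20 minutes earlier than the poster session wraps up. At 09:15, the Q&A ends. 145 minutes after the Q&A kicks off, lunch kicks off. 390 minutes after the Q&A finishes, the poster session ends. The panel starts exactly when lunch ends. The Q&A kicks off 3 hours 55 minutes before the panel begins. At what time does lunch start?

10:55

The poster session ends at 09:15 + 390 min = 15:45.
Lunch ends at 15:45 − 200 min = 12:25.
So the panel starts at 12:25.
The Q&A starts at 12:25 − 235 min = 08:30.
Lunch starts at 08:30 + 145 min = 10:55.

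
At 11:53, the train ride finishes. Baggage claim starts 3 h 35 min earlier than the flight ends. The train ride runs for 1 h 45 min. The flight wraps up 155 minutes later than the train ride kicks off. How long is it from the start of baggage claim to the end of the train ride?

The train ride starts at 11:53 − 105 min = 10:08.
The flight ends at 10:08 + 155 min = 12:43.
Baggage claim starts at 12:43 − 215 min = 09:08.
From 09:08 to 11:53 is 2 hours 45 minutes.

2 hours 45 minutes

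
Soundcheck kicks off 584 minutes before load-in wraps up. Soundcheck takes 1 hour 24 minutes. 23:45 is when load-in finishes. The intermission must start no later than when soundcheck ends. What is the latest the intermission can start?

Soundcheck starts at 23:45 − 584 min = 14:01.
Soundcheck ends at 14:01 + 84 min = 15:25.
The intermission is bounded by soundcheck, so the latest it can start is 15:25.

15:25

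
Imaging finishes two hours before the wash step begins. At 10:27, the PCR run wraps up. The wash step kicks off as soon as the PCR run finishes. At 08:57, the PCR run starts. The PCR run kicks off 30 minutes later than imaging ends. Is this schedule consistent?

The wash step starts at 10:27.
Imaging ends at 10:27 − 120 min = 08:27.
The PCR run starts at 08:27 + 30 min = 08:57.
That matches the stated 08:57, so the schedule is consistent.

Yes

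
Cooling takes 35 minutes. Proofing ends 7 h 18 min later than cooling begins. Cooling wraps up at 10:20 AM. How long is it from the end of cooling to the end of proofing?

403 minutes

Cooling starts at 10:20 AM − 35 min = 9:45 AM.
Proofing ends at 9:45 AM + 438 min = 5:03 PM.
From 10:20 AM to 5:03 PM is 403 minutes.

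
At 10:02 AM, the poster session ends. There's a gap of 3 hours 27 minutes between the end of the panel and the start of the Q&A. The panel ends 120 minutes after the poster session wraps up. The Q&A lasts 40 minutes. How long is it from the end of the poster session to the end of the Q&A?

6 h 7 min

The panel ends at 10:02 AM + 120 min = 12:02 PM.
The Q&A starts at 12:02 PM + 207 min = 3:29 PM.
The Q&A ends at 3:29 PM + 40 min = 4:09 PM.
From 10:02 AM to 4:09 PM is 6 h 7 min.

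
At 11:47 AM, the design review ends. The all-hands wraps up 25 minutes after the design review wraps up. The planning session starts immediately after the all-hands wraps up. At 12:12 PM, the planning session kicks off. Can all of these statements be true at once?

The all-hands ends at 11:47 AM + 25 min = 12:12 PM.
So the planning session starts at 12:12 PM.
That matches the stated 12:12 PM, so the schedule is consistent.

Yes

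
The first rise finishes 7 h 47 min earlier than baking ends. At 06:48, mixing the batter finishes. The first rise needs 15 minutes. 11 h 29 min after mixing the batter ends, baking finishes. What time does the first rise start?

Baking ends at 06:48 + 689 min = 18:17.
The first rise ends at 18:17 − 467 min = 10:30.
The first rise starts at 10:30 − 15 min = 10:15.

10:15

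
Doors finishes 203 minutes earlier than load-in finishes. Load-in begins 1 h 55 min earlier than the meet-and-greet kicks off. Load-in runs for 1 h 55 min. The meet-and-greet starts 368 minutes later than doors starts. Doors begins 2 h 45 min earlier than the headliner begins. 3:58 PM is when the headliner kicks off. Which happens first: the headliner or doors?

doors

Doors starts at 3:58 PM − 165 min = 1:13 PM.
The headliner starts at 3:58 PM and doors starts at 1:13 PM, so doors is first.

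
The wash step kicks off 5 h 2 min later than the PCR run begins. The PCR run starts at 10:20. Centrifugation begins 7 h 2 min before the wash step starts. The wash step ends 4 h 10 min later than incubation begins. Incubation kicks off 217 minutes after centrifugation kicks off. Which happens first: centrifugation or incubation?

centrifugation

The wash step starts at 10:20 + 302 min = 15:22.
Centrifugation starts at 15:22 − 422 min = 08:20.
Incubation starts at 08:20 + 217 min = 11:57.
Centrifugation starts at 08:20 and incubation starts at 11:57, so centrifugation is first.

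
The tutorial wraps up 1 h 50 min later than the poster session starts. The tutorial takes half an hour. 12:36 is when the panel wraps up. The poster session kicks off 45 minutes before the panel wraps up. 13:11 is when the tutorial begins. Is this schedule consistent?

The poster session starts at 12:36 − 45 min = 11:51.
The tutorial ends at 11:51 + 110 min = 13:41.
The tutorial starts at 13:41 − 30 min = 13:11.
That matches the stated 13:11, so the schedule is consistent.

Yes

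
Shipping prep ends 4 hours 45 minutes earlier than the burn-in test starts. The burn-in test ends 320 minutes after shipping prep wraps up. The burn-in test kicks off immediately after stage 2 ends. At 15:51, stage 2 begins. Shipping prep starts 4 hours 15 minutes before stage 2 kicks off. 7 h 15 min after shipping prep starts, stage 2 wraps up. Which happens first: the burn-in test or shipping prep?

shipping prep

Shipping prep starts at 15:51 − 255 min = 11:36.
Stage 2 ends at 11:36 + 435 min = 18:51.
So the burn-in test starts at 18:51.
The burn-in test starts at 18:51 and shipping prep starts at 11:36, so shipping prep is first.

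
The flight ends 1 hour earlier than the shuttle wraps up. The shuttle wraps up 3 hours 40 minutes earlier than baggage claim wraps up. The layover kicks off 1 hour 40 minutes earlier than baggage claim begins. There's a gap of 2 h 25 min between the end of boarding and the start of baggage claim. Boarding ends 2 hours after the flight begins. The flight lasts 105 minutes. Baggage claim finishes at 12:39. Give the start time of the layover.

08:59

The shuttle ends at 12:39 − 220 min = 08:59.
The flight ends at 08:59 − 60 min = 07:59.
The flight starts at 07:59 − 105 min = 06:14.
Boarding ends at 06:14 + 120 min = 08:14.
Baggage claim starts at 08:14 + 145 min = 10:39.
The layover starts at 10:39 − 100 min = 08:59.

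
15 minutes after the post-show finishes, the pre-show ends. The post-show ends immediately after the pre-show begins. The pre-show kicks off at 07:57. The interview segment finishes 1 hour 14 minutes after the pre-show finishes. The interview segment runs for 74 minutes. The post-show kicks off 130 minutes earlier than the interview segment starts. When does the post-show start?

06:02

The post-show ends at 07:57.
The pre-show ends at 07:57 + 15 min = 08:12.
The interview segment ends at 08:12 + 74 min = 09:26.
The interview segment starts at 09:26 − 74 min = 08:12.
The post-show starts at 08:12 − 130 min = 06:02.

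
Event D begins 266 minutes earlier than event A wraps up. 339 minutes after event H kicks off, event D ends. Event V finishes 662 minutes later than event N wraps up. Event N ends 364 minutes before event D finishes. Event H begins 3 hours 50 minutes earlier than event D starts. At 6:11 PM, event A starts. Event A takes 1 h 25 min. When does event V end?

9:57 PM

Event A ends at 6:11 PM + 85 min = 7:36 PM.
Event D starts at 7:36 PM − 266 min = 3:10 PM.
Event H starts at 3:10 PM − 230 min = 11:20 AM.
Event D ends at 11:20 AM + 339 min = 4:59 PM.
Event N ends at 4:59 PM − 364 min = 10:55 AM.
Event V ends at 10:55 AM + 662 min = 9:57 PM.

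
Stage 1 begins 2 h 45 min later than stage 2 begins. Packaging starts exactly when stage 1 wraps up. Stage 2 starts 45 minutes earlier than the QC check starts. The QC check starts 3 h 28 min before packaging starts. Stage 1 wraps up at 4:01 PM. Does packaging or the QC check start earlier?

Packaging starts at 4:01 PM.
The QC check starts at 4:01 PM − 208 min = 12:33 PM.
Packaging starts at 4:01 PM and the QC check starts at 12:33 PM, so the QC check is first.

the QC check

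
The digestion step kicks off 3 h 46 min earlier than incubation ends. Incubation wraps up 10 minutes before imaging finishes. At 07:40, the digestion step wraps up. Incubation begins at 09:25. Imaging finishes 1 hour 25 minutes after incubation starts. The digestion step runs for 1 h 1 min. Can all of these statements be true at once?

No

Imaging ends at 09:25 + 85 min = 10:50.
Incubation ends at 10:50 − 10 min = 10:40.
The digestion step starts at 10:40 − 226 min = 06:54.
The digestion step ends at 06:54 + 61 min = 07:55.
But the digestion step is also said to end at 07:40 — a 15-minute conflict.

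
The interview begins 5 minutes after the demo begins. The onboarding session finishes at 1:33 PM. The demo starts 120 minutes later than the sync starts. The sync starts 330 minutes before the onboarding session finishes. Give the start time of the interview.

The sync starts at 1:33 PM − 330 min = 8:03 AM.
The demo starts at 8:03 AM + 120 min = 10:03 AM.
The interview starts at 10:03 AM + 5 min = 10:08 AM.

10:08 AM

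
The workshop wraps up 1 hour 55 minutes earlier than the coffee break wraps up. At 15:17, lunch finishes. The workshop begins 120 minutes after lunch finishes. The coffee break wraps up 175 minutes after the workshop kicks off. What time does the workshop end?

18:17

The workshop starts at 15:17 + 120 min = 17:17.
The coffee break ends at 17:17 + 175 min = 20:12.
The workshop ends at 20:12 − 115 min = 18:17.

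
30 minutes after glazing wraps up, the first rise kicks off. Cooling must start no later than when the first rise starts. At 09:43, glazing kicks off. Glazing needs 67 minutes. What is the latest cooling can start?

Glazing ends at 09:43 + 67 min = 10:50.
The first rise starts at 10:50 + 30 min = 11:20.
Cooling is bounded by the first rise, so the latest it can start is 11:20.

11:20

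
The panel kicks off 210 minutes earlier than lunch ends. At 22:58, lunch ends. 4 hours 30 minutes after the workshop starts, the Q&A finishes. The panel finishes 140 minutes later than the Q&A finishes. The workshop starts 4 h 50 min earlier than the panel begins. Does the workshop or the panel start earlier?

the workshop

The panel starts at 22:58 − 210 min = 19:28.
The workshop starts at 19:28 − 290 min = 14:38.
The workshop starts at 14:38 and the panel starts at 19:28, so the workshop is first.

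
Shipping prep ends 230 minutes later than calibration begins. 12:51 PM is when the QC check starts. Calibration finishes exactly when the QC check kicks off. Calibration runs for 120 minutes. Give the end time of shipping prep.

2:41 PM

Calibration ends at 12:51 PM.
Calibration starts at 12:51 PM − 120 min = 10:51 AM.
Shipping prep ends at 10:51 AM + 230 min = 2:41 PM.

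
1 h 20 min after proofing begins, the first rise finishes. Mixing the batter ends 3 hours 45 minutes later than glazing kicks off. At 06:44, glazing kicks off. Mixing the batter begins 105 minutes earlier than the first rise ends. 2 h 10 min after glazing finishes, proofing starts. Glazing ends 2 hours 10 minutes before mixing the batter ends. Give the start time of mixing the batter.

Mixing the batter ends at 06:44 + 225 min = 10:29.
Glazing ends at 10:29 − 130 min = 08:19.
Proofing starts at 08:19 + 130 min = 10:29.
The first rise ends at 10:29 + 80 min = 11:49.
Mixing the batter starts at 11:49 − 105 min = 10:04.

10:04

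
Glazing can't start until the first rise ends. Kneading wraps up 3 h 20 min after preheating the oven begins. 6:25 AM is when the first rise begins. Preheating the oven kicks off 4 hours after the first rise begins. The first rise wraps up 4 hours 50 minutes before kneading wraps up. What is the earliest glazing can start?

8:55 AM

Preheating the oven starts at 6:25 AM + 240 min = 10:25 AM.
Kneading ends at 10:25 AM + 200 min = 1:45 PM.
The first rise ends at 1:45 PM − 290 min = 8:55 AM.
Glazing is bounded by the first rise, so the earliest it can start is 8:55 AM.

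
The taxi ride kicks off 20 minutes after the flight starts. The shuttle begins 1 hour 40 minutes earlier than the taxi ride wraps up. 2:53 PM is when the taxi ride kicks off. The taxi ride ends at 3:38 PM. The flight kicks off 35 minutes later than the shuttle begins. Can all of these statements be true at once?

Yes

The shuttle starts at 3:38 PM − 100 min = 1:58 PM.
The flight starts at 1:58 PM + 35 min = 2:33 PM.
The taxi ride starts at 2:33 PM + 20 min = 2:53 PM.
That matches the stated 2:53 PM, so the schedule is consistent.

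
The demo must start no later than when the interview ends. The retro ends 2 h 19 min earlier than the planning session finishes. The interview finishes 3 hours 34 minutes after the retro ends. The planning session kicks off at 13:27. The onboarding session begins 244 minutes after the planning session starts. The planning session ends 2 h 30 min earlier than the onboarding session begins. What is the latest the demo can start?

16:16

The onboarding session starts at 13:27 + 244 min = 17:31.
The planning session ends at 17:31 − 150 min = 15:01.
The retro ends at 15:01 − 139 min = 12:42.
The interview ends at 12:42 + 214 min = 16:16.
The demo is bounded by the interview, so the latest it can start is 16:16.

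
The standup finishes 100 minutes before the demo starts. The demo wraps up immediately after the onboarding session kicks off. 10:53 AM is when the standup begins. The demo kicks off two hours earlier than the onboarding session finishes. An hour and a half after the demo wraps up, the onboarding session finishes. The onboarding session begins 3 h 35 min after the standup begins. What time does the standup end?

The onboarding session starts at 10:53 AM + 215 min = 2:28 PM.
So the demo ends at 2:28 PM.
The onboarding session ends at 2:28 PM + 90 min = 3:58 PM.
The demo starts at 3:58 PM − 120 min = 1:58 PM.
The standup ends at 1:58 PM − 100 min = 12:18 PM.

12:18 PM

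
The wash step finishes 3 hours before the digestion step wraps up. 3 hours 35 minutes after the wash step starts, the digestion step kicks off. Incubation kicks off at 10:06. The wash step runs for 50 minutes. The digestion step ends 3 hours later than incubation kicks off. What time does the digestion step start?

The digestion step ends at 10:06 + 180 min = 13:06.
The wash step ends at 13:06 − 180 min = 10:06.
The wash step starts at 10:06 − 50 min = 09:16.
The digestion step starts at 09:16 + 215 min = 12:51.

12:51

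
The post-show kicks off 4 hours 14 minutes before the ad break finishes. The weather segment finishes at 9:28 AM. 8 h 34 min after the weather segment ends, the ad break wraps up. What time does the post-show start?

1:48 PM

The ad break ends at 9:28 AM + 514 min = 6:02 PM.
The post-show starts at 6:02 PM − 254 min = 1:48 PM.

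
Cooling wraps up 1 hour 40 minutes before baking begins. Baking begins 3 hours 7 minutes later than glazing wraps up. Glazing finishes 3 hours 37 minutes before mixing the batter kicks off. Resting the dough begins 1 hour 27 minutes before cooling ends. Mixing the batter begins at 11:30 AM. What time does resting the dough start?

Glazing ends at 11:30 AM − 217 min = 7:53 AM.
Baking starts at 7:53 AM + 187 min = 11:00 AM.
Cooling ends at 11:00 AM − 100 min = 9:20 AM.
Resting the dough starts at 9:20 AM − 87 min = 7:53 AM.

7:53 AM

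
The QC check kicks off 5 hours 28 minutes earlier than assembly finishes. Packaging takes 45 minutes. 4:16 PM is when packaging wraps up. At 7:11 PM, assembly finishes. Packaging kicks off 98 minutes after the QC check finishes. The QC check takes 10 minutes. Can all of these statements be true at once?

The QC check starts at 7:11 PM − 328 min = 1:43 PM.
The QC check ends at 1:43 PM + 10 min = 1:53 PM.
Packaging starts at 1:53 PM + 98 min = 3:31 PM.
Packaging ends at 3:31 PM + 45 min = 4:16 PM.
That matches the stated 4:16 PM, so the schedule is consistent.

Yes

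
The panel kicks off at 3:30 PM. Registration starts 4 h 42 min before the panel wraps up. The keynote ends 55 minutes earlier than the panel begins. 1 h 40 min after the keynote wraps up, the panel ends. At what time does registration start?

The keynote ends at 3:30 PM − 55 min = 2:35 PM.
The panel ends at 2:35 PM + 100 min = 4:15 PM.
Registration starts at 4:15 PM − 282 min = 11:33 AM.

11:33 AM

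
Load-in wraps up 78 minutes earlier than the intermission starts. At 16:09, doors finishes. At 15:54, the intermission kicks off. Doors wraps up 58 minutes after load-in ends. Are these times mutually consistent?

Load-in ends at 15:54 − 78 min = 14:36.
Doors ends at 14:36 + 58 min = 15:34.
But doors is also said to end at 16:09 — a 35-minute conflict.

No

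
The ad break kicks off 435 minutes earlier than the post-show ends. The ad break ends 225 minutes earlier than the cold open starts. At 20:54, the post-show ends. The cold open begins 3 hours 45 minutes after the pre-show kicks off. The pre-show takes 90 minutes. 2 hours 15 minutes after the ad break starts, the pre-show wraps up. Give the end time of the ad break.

The ad break starts at 20:54 − 435 min = 13:39.
The pre-show ends at 13:39 + 135 min = 15:54.
The pre-show starts at 15:54 − 90 min = 14:24.
The cold open starts at 14:24 + 225 min = 18:09.
The ad break ends at 18:09 − 225 min = 14:24.

14:24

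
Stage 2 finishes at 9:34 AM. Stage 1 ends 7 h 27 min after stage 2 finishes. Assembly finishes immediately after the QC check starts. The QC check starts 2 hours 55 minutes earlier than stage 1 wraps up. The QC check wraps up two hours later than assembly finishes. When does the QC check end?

Stage 1 ends at 9:34 AM + 447 min = 5:01 PM.
The QC check starts at 5:01 PM − 175 min = 2:06 PM.
So assembly ends at 2:06 PM.
The QC check ends at 2:06 PM + 120 min = 4:06 PM.

4:06 PM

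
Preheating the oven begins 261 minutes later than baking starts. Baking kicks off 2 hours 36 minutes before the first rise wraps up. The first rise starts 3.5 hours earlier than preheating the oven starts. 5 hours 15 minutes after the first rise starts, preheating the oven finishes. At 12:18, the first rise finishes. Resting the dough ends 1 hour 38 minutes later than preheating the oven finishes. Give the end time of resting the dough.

17:26

Baking starts at 12:18 − 156 min = 09:42.
Preheating the oven starts at 09:42 + 261 min = 14:03.
The first rise starts at 14:03 − 210 min = 10:33.
Preheating the oven ends at 10:33 + 315 min = 15:48.
Resting the dough ends at 15:48 + 98 min = 17:26.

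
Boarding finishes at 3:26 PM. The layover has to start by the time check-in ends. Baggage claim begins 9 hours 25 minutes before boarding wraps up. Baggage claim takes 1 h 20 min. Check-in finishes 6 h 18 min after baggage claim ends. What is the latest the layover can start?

Baggage claim starts at 3:26 PM − 565 min = 6:01 AM.
Baggage claim ends at 6:01 AM + 80 min = 7:21 AM.
Check-in ends at 7:21 AM + 378 min = 1:39 PM.
The layover is bounded by check-in, so the latest it can start is 1:39 PM.

1:39 PM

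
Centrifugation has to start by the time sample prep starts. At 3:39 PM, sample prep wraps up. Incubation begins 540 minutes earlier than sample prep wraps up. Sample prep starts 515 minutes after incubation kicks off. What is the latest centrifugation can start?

3:14 PM

Incubation starts at 3:39 PM − 540 min = 6:39 AM.
Sample prep starts at 6:39 AM + 515 min = 3:14 PM.
Centrifugation is bounded by sample prep, so the latest it can start is 3:14 PM.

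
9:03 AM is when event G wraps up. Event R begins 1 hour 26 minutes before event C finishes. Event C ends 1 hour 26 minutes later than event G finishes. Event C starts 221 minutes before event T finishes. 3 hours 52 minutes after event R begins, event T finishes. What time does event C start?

Event C ends at 9:03 AM + 86 min = 10:29 AM.
Event R starts at 10:29 AM − 86 min = 9:03 AM.
Event T ends at 9:03 AM + 232 min = 12:55 PM.
Event C starts at 12:55 PM − 221 min = 9:14 AM.

9:14 AM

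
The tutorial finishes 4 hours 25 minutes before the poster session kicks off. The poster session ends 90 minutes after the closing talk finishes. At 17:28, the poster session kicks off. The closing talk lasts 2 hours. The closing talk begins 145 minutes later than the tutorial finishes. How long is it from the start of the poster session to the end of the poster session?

The tutorial ends at 17:28 − 265 min = 13:03.
The closing talk starts at 13:03 + 145 min = 15:28.
The closing talk ends at 15:28 + 120 min = 17:28.
The poster session ends at 17:28 + 90 min = 18:58.
From 17:28 to 18:58 is 1 hour 30 minutes.

1 hour 30 minutes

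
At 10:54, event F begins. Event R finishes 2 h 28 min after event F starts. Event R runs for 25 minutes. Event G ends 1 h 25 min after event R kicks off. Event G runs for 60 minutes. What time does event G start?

Event R ends at 10:54 + 148 min = 13:22.
Event R starts at 13:22 − 25 min = 12:57.
Event G ends at 12:57 + 85 min = 14:22.
Event G starts at 14:22 − 60 min = 13:22.

13:22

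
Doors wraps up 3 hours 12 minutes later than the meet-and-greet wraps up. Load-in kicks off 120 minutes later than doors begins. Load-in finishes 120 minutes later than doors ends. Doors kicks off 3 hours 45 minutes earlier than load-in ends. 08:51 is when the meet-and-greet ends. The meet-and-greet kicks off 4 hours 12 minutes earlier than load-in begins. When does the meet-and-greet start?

08:06

Doors ends at 08:51 + 192 min = 12:03.
Load-in ends at 12:03 + 120 min = 14:03.
Doors starts at 14:03 − 225 min = 10:18.
Load-in starts at 10:18 + 120 min = 12:18.
The meet-and-greet starts at 12:18 − 252 min = 08:06.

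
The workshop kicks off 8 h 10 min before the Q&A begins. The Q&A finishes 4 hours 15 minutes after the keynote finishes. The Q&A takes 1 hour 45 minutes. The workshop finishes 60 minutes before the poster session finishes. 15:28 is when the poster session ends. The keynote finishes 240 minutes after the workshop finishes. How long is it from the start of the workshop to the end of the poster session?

The workshop ends at 15:28 − 60 min = 14:28.
The keynote ends at 14:28 + 240 min = 18:28.
The Q&A ends at 18:28 + 255 min = 22:43.
The Q&A starts at 22:43 − 105 min = 20:58.
The workshop starts at 20:58 − 490 min = 12:48.
From 12:48 to 15:28 is 2 hours 40 minutes.

2 hours 40 minutes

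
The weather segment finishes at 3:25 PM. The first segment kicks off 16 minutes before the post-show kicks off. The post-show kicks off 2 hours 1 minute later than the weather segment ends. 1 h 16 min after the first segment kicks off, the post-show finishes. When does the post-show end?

The post-show starts at 3:25 PM + 121 min = 5:26 PM.
The first segment starts at 5:26 PM − 16 min = 5:10 PM.
The post-show ends at 5:10 PM + 76 min = 6:26 PM.

6:26 PM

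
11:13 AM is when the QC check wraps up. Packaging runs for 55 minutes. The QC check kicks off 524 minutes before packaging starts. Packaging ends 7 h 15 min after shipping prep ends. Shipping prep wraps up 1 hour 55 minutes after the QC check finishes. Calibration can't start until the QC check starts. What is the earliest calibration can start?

Shipping prep ends at 11:13 AM + 115 min = 1:08 PM.
Packaging ends at 1:08 PM + 435 min = 8:23 PM.
Packaging starts at 8:23 PM − 55 min = 7:28 PM.
The QC check starts at 7:28 PM − 524 min = 10:44 AM.
Calibration is bounded by the QC check, so the earliest it can start is 10:44 AM.

10:44 AM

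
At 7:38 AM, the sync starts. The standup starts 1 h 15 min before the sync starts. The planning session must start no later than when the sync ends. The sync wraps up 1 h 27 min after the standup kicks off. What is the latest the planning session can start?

The standup starts at 7:38 AM − 75 min = 6:23 AM.
The sync ends at 6:23 AM + 87 min = 7:50 AM.
The planning session is bounded by the sync, so the latest it can start is 7:50 AM.

7:50 AM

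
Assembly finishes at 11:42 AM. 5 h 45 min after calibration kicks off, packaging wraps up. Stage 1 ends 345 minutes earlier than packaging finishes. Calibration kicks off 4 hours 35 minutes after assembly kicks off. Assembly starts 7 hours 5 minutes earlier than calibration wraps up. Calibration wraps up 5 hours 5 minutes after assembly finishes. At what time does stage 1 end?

Calibration ends at 11:42 AM + 305 min = 4:47 PM.
Assembly starts at 4:47 PM − 425 min = 9:42 AM.
Calibration starts at 9:42 AM + 275 min = 2:17 PM.
Packaging ends at 2:17 PM + 345 min = 8:02 PM.
Stage 1 ends at 8:02 PM − 345 min = 2:17 PM.

2:17 PM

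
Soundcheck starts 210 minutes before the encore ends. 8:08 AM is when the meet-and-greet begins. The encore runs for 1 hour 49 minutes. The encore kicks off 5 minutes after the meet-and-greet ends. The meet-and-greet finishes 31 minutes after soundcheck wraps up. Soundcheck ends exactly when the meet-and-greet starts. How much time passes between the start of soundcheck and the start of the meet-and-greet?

Soundcheck ends at 8:08 AM.
The meet-and-greet ends at 8:08 AM + 31 min = 8:39 AM.
The encore starts at 8:39 AM + 5 min = 8:44 AM.
The encore ends at 8:44 AM + 109 min = 10:33 AM.
Soundcheck starts at 10:33 AM − 210 min = 7:03 AM.
From 7:03 AM to 8:08 AM is 1 h 5 min.

1 h 5 min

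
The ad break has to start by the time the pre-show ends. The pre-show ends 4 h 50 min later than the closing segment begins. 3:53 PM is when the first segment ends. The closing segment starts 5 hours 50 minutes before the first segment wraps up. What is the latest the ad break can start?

2:53 PM

The closing segment starts at 3:53 PM − 350 min = 10:03 AM.
The pre-show ends at 10:03 AM + 290 min = 2:53 PM.
The ad break is bounded by the pre-show, so the latest it can start is 2:53 PM.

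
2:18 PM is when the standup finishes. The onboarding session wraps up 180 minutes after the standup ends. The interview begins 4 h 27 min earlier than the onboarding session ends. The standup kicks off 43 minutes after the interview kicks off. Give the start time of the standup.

The onboarding session ends at 2:18 PM + 180 min = 5:18 PM.
The interview starts at 5:18 PM − 267 min = 12:51 PM.
The standup starts at 12:51 PM + 43 min = 1:34 PM.

1:34 PM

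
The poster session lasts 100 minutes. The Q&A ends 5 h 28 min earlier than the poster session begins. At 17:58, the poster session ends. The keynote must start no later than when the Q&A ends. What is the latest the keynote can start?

10:50

The poster session starts at 17:58 − 100 min = 16:18.
The Q&A ends at 16:18 − 328 min = 10:50.
The keynote is bounded by the Q&A, so the latest it can start is 10:50.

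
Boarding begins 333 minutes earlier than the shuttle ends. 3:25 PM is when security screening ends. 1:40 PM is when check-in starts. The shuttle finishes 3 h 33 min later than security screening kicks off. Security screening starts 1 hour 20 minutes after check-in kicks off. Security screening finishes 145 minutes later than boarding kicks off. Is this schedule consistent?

Security screening starts at 1:40 PM + 80 min = 3:00 PM.
The shuttle ends at 3:00 PM + 213 min = 6:33 PM.
Boarding starts at 6:33 PM − 333 min = 1:00 PM.
Security screening ends at 1:00 PM + 145 min = 3:25 PM.
That matches the stated 3:25 PM, so the schedule is consistent.

Yes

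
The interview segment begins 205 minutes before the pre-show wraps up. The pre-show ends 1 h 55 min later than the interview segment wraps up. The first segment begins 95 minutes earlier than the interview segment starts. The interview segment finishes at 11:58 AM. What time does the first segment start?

8:53 AM

The pre-show ends at 11:58 AM + 115 min = 1:53 PM.
The interview segment starts at 1:53 PM − 205 min = 10:28 AM.
The first segment starts at 10:28 AM − 95 min = 8:53 AM.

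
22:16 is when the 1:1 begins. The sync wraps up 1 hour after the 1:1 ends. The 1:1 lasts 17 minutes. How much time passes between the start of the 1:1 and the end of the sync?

The 1:1 ends at 22:16 + 17 min = 22:33.
The sync ends at 22:33 + 60 min = 23:33.
From 22:16 to 23:33 is 1 hour 17 minutes.

1 hour 17 minutes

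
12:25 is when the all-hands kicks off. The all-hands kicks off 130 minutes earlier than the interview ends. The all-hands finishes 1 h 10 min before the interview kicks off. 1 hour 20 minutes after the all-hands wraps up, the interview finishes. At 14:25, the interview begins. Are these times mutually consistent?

Yes

The all-hands ends at 14:25 − 70 min = 13:15.
The interview ends at 13:15 + 80 min = 14:35.
The all-hands starts at 14:35 − 130 min = 12:25.
That matches the stated 12:25, so the schedule is consistent.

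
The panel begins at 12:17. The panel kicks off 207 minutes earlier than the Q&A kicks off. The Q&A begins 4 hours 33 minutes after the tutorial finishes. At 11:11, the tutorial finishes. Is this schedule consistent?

The Q&A starts at 11:11 + 273 min = 15:44.
The panel starts at 15:44 − 207 min = 12:17.
That matches the stated 12:17, so the schedule is consistent.

Yes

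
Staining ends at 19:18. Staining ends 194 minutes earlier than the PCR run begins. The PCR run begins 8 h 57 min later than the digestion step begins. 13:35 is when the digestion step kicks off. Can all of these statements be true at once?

The PCR run starts at 13:35 + 537 min = 22:32.
Staining ends at 22:32 − 194 min = 19:18.
That matches the stated 19:18, so the schedule is consistent.

Yes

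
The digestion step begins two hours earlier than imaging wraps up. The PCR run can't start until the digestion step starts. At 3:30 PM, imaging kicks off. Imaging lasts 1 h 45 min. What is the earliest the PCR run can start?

Imaging ends at 3:30 PM + 105 min = 5:15 PM.
The digestion step starts at 5:15 PM − 120 min = 3:15 PM.
The PCR run is bounded by the digestion step, so the earliest it can start is 3:15 PM.

3:15 PM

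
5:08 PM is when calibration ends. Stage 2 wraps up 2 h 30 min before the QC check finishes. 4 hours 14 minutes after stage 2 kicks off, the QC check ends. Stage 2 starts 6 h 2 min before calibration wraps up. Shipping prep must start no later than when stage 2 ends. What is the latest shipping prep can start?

12:50 PM

Stage 2 starts at 5:08 PM − 362 min = 11:06 AM.
The QC check ends at 11:06 AM + 254 min = 3:20 PM.
Stage 2 ends at 3:20 PM − 150 min = 12:50 PM.
Shipping prep is bounded by stage 2, so the latest it can start is 12:50 PM.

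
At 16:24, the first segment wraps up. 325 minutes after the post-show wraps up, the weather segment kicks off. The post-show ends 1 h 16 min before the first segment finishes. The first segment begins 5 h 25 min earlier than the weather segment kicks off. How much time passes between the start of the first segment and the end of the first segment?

The post-show ends at 16:24 − 76 min = 15:08.
The weather segment starts at 15:08 + 325 min = 20:33.
The first segment starts at 20:33 − 325 min = 15:08.
From 15:08 to 16:24 is 76 minutes.

76 minutes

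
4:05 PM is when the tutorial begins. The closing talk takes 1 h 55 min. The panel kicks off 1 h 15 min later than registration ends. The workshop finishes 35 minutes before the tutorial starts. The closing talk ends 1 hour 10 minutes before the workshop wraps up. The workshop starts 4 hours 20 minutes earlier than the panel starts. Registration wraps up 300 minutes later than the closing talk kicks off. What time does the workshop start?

The workshop ends at 4:05 PM − 35 min = 3:30 PM.
The closing talk ends at 3:30 PM − 70 min = 2:20 PM.
The closing talk starts at 2:20 PM − 115 min = 12:25 PM.
Registration ends at 12:25 PM + 300 min = 5:25 PM.
The panel starts at 5:25 PM + 75 min = 6:40 PM.
The workshop starts at 6:40 PM − 260 min = 2:20 PM.

2:20 PM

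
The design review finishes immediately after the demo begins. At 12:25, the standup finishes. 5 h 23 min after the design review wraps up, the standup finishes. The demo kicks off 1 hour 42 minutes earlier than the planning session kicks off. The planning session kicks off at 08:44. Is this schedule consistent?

Yes

The demo starts at 08:44 − 102 min = 07:02.
So the design review ends at 07:02.
The standup ends at 07:02 + 323 min = 12:25.
That matches the stated 12:25, so the schedule is consistent.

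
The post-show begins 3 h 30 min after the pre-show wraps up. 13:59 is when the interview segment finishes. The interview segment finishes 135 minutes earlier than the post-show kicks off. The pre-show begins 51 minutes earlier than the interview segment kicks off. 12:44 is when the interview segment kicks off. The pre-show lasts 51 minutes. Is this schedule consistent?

The pre-show starts at 12:44 − 51 min = 11:53.
The pre-show ends at 11:53 + 51 min = 12:44.
The post-show starts at 12:44 + 210 min = 16:14.
The interview segment ends at 16:14 − 135 min = 13:59.
That matches the stated 13:59, so the schedule is consistent.

Yes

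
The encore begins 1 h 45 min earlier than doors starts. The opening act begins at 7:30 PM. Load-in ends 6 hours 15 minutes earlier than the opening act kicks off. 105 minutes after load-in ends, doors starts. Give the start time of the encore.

Load-in ends at 7:30 PM − 375 min = 1:15 PM.
Doors starts at 1:15 PM + 105 min = 3:00 PM.
The encore starts at 3:00 PM − 105 min = 1:15 PM.

1:15 PM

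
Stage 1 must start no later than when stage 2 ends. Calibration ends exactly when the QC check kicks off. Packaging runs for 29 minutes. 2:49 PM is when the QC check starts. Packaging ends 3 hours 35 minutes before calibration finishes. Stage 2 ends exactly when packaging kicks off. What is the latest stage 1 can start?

Calibration ends at 2:49 PM.
Packaging ends at 2:49 PM − 215 min = 11:14 AM.
Packaging starts at 11:14 AM − 29 min = 10:45 AM.
So stage 2 ends at 10:45 AM.
Stage 1 is bounded by stage 2, so the latest it can start is 10:45 AM.

10:45 AM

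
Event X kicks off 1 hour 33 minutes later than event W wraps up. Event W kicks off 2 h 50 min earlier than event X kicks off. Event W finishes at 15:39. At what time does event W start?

14:22

Event X starts at 15:39 + 93 min = 17:12.
Event W starts at 17:12 − 170 min = 14:22.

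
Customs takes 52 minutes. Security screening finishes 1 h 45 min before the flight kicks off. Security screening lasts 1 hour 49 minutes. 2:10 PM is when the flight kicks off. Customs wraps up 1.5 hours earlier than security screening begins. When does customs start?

8:14 AM

Security screening ends at 2:10 PM − 105 min = 12:25 PM.
Security screening starts at 12:25 PM − 109 min = 10:36 AM.
Customs ends at 10:36 AM − 90 min = 9:06 AM.
Customs starts at 9:06 AM − 52 min = 8:14 AM.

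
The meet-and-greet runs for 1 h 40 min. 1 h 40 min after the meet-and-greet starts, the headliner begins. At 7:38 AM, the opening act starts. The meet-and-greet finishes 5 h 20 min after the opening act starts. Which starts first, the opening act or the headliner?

the opening act

The meet-and-greet ends at 7:38 AM + 320 min = 12:58 PM.
The meet-and-greet starts at 12:58 PM − 100 min = 11:18 AM.
The headliner starts at 11:18 AM + 100 min = 12:58 PM.
The opening act starts at 7:38 AM and the headliner starts at 12:58 PM, so the opening act is first.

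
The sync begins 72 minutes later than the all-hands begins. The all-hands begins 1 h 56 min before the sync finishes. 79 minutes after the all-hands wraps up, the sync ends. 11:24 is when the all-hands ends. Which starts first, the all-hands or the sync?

The sync ends at 11:24 + 79 min = 12:43.
The all-hands starts at 12:43 − 116 min = 10:47.
The sync starts at 10:47 + 72 min = 11:59.
The all-hands starts at 10:47 and the sync starts at 11:59, so the all-hands is first.

the all-hands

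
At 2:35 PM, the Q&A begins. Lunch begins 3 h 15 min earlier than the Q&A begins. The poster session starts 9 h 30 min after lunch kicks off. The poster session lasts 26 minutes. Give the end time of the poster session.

9:16 PM

Lunch starts at 2:35 PM − 195 min = 11:20 AM.
The poster session starts at 11:20 AM + 570 min = 8:50 PM.
The poster session ends at 8:50 PM + 26 min = 9:16 PM.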